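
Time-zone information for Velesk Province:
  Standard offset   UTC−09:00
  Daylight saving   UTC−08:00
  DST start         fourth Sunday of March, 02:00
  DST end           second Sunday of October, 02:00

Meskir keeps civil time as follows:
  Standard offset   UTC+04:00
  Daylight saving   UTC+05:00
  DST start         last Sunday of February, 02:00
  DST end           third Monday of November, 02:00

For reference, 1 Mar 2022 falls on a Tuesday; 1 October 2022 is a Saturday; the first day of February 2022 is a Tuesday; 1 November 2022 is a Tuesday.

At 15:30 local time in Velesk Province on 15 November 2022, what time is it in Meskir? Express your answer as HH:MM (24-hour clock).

1 March 2022 is a Tuesday, so the first Sunday is March 6 and the fourth is March 27.
1 October 2022 is a Saturday, so the first Sunday is October 2 and the second is October 9.
15 November 2022 does not fall between 27 March and 9 October, so daylight saving is not in effect and Velesk Province is at UTC−09:00.
15:30 Velesk Province + 9h = 00:30 UTC (rolling into the next day, 16 November 2022).
1 February 2022 is a Tuesday, so Sundays fall on 6, 13, 20, 27; the last is February 27.
1 November 2022 is a Tuesday, so the first Monday is November 7 and the third is November 21.
At the standard offset (UTC+04:00), 00:30 UTC + 4h = 04:30 Meskir standard time.
The standard-time date in Meskir, 16 November 2022, lies within the daylight-saving period (27 February – 21 November), so Meskir is on daylight time, UTC+05:00.
00:30 UTC + 5h = 05:30 Meskir.

05:30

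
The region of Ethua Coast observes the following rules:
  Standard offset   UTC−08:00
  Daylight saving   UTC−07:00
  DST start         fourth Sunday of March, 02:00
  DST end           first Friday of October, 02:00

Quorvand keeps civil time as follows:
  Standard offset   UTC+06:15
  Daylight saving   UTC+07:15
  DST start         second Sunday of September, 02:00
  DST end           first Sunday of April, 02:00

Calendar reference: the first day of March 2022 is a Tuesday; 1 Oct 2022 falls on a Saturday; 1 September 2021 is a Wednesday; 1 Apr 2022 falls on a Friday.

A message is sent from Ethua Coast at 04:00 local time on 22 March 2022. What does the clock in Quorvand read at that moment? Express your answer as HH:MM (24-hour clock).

19:15

1 March 2022 is a Tuesday, so the first Sunday is March 6 and the fourth is March 27.
1 October 2022 is a Saturday, so the first Friday is October 7.
22 March 2022 is outside the daylight-saving period (27 March – 7 October), so Ethua Coast is on standard time, UTC−08:00.
04:00 Ethua Coast + 8h = 12:00 UTC.
1 September 2021 is a Wednesday, so the first Sunday is September 5 and the second is September 12.
1 April 2022 is a Friday, so the first Sunday is April 3.
At the standard offset (UTC+06:15), 12:00 UTC + 6h15m = 18:15 Quorvand standard time.
The standard-time date in Quorvand, 22 March 2022, lies within the daylight-saving period (12 September 2021 – 3 April 2022), so Quorvand is on daylight time, UTC+07:15.
12:00 UTC + 7h15m = 19:15 Quorvand.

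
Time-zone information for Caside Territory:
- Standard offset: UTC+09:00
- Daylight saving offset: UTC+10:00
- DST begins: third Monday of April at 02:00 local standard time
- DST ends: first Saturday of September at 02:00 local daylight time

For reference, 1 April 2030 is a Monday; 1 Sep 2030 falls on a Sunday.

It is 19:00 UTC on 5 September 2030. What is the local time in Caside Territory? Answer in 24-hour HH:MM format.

1 April 2030 is a Monday, so the first Monday is April 1 and the third is April 15.
1 September 2030 is a Sunday, so the first Saturday is September 7.
At the standard offset (UTC+09:00), 19:00 UTC + 9h = 04:00 Caside Territory standard time (rolling into the next day, 6 September 2030).
The standard-time date in Caside Territory, 6 September 2030, lies within the daylight-saving period (15 April – 7 September), so Caside Territory is on daylight time, UTC+10:00.
19:00 UTC + 10h = 05:00 local (rolling into the next day, 6 September 2030).

05:00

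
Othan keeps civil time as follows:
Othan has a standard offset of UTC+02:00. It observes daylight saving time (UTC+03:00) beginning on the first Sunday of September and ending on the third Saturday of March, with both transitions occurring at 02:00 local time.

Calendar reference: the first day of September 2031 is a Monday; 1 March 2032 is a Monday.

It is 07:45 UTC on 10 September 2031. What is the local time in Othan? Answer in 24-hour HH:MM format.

10:45

1 September 2031 is a Monday, so the first Sunday is September 7.
1 March 2032 is a Monday, so the first Saturday is March 6 and the third is March 20.
At the standard offset (UTC+02:00), 07:45 UTC + 2h = 09:45 Othan standard time.
The standard-time date in Othan, 10 September 2031, falls between 7 September 2031 and 20 March 2032, so daylight saving is in effect and Othan is at UTC+03:00.
07:45 UTC + 3h = 10:45 local.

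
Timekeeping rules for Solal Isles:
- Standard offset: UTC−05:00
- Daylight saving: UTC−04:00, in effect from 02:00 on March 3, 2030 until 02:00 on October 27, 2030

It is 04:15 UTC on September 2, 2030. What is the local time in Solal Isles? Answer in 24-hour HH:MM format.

At the standard offset (UTC−05:00), 04:15 UTC − 5h = 23:15 Solal Isles standard time (rolling into the previous day, 1 September 2030).
The standard-time date in Solal Isles, September 1, 2030, falls between 3 March and 27 October, so daylight saving is in effect and Solal Isles is at UTC−04:00.
04:15 UTC − 4h = 00:15 local.

00:15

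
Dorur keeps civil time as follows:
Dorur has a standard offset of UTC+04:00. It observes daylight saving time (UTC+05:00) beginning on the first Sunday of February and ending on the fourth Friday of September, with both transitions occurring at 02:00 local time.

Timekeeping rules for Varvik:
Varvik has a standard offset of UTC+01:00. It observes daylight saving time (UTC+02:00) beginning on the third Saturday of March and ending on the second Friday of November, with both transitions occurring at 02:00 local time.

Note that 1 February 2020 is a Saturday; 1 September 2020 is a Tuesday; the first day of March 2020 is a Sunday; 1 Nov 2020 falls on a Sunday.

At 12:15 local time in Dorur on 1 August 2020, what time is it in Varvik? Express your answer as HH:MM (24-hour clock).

1 February 2020 is a Saturday, so the first Sunday is February 2.
1 September 2020 is a Tuesday, so the first Friday is September 4 and the fourth is September 25.
1 August 2020 lies within the daylight-saving period (2 February – 25 September), so Dorur is on daylight time, UTC+05:00.
12:15 Dorur − 5h = 07:15 UTC.
1 March 2020 is a Sunday, so the first Saturday is March 7 and the third is March 21.
1 November 2020 is a Sunday, so the first Friday is November 6 and the second is November 13.
At the standard offset (UTC+01:00), 07:15 UTC + 1h = 08:15 Varvik standard time.
The standard-time date in Varvik, 1 August 2020, falls between 21 March and 13 November, so daylight saving is in effect and Varvik is at UTC+02:00.
07:15 UTC + 2h = 09:15 Varvik.

09:15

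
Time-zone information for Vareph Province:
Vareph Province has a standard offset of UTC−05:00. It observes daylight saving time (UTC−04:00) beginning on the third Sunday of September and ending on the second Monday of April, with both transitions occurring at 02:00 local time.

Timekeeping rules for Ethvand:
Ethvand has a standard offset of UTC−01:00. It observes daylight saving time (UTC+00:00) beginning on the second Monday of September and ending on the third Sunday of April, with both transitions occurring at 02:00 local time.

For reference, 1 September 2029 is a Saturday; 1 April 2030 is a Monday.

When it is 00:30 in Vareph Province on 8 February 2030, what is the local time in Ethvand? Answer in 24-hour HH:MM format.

04:30

1 September 2029 is a Saturday, so the first Sunday is September 2 and the third is September 16.
1 April 2030 is a Monday, so the first Monday is April 1 and the second is April 8.
8 February 2030 falls between 16 September 2029 and 8 April 2030, so daylight saving is in effect and Vareph Province is at UTC−04:00.
00:30 Vareph Province + 4h = 04:30 UTC.
1 September 2029 is a Saturday, so the first Monday is September 3 and the second is September 10.
1 April 2030 is a Monday, so the first Sunday is April 7 and the third is April 21.
At the standard offset (UTC−01:00), 04:30 UTC − 1h = 03:30 Ethvand standard time.
The standard-time date in Ethvand, 8 February 2030, falls between 10 September 2029 and 21 April 2030, so daylight saving is in effect and Ethvand is at UTC+00:00.
04:30 UTC + 0h = 04:30 Ethvand.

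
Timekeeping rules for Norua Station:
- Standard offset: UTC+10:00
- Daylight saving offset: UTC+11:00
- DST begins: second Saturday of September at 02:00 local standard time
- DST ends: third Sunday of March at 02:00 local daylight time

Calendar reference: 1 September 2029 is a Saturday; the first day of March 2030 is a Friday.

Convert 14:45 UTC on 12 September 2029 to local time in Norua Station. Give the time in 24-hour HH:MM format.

01:45

1 September 2029 is a Saturday, so the first Saturday is September 1 and the second is September 8.
1 March 2030 is a Friday, so the first Sunday is March 3 and the third is March 17.
At the standard offset (UTC+10:00), 14:45 UTC + 10h = 00:45 Norua Station standard time (rolling into the next day, 13 September 2029).
The standard-time date in Norua Station, 13 September 2029, lies within the daylight-saving period (8 September 2029 – 17 March 2030), so Norua Station is on daylight time, UTC+11:00.
14:45 UTC + 11h = 01:45 local (rolling into the next day, 13 September 2029).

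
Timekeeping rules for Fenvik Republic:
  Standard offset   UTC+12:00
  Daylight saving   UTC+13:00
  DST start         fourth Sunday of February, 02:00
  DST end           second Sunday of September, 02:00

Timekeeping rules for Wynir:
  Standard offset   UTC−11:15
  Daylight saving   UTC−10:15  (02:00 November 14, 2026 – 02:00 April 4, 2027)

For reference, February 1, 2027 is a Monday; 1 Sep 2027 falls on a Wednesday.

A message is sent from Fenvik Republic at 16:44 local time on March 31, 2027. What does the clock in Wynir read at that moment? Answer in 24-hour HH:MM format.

1 February 2027 is a Monday, so the first Sunday is February 7 and the fourth is February 28.
1 September 2027 is a Wednesday, so the first Sunday is September 5 and the second is September 12.
March 31, 2027 lies within the daylight-saving period (28 February – 12 September), so Fenvik Republic is on daylight time, UTC+13:00.
16:44 Fenvik Republic − 13h = 03:44 UTC.
At the standard offset (UTC−11:15), 03:44 UTC − 11h15m = 16:29 Wynir standard time (rolling into the previous day, 30 March 2027).
Daylight saving runs 14 November 2026 – 4 April 2027; the standard-time date in Wynir, March 30, 2027, is inside that window, so Wynir is at UTC−10:15.
03:44 UTC − 10h15m = 17:29 Wynir (rolling into the previous day, 30 March 2027).

17:29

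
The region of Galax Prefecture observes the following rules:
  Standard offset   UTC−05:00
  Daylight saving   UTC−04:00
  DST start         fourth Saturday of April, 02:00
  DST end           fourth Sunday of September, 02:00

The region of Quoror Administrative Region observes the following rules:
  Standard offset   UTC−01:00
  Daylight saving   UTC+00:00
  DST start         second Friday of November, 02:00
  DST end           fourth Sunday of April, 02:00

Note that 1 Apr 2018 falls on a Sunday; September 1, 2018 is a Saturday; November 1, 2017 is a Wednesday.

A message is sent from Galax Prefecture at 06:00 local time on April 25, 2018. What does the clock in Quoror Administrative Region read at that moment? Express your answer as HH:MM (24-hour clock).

10:00

1 April 2018 is a Sunday, so the first Saturday is April 7 and the fourth is April 28.
1 September 2018 is a Saturday, so the first Sunday is September 2 and the fourth is September 23.
Daylight saving runs 28 April – 23 September; April 25, 2018 is outside that window, so Galax Prefecture is on standard time at UTC−05:00.
06:00 Galax Prefecture + 5h = 11:00 UTC.
1 November 2017 is a Wednesday, so the first Friday is November 3 and the second is November 10.
1 April 2018 is a Sunday, so the first Sunday is April 1 and the fourth is April 22.
At the standard offset (UTC−01:00), 11:00 UTC − 1h = 10:00 Quoror Administrative Region standard time.
The standard-time date in Quoror Administrative Region, April 25, 2018, does not fall between 10 November 2017 and 22 April 2018, so daylight saving is not in effect and Quoror Administrative Region is at UTC−01:00.
11:00 UTC − 1h = 10:00 Quoror Administrative Region.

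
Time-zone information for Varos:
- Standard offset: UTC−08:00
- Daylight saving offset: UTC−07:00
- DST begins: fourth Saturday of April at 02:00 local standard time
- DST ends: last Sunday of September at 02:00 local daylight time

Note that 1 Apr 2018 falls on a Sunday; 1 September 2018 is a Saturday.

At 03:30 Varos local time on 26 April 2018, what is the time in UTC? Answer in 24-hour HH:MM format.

11:30

1 April 2018 is a Sunday, so the first Saturday is April 7 and the fourth is April 28.
1 September 2018 is a Saturday, so Sundays fall on 2, 9, 16, 23, 30; the last is September 30.
Daylight saving runs 28 April – 30 September; 26 April 2018 is outside that window, so Varos is on standard time at UTC−08:00.
03:30 local + 8h = 11:30 UTC.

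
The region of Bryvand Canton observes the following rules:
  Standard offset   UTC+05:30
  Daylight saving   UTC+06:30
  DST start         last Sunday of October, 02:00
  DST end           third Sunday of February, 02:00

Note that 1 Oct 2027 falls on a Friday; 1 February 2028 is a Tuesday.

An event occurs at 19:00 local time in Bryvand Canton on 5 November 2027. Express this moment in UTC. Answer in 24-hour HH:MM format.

1 October 2027 is a Friday, so Sundays fall on 3, 10, 17, 24, 31; the last is October 31.
1 February 2028 is a Tuesday, so the first Sunday is February 6 and the third is February 20.
5 November 2027 lies within the daylight-saving period (31 October 2027 – 20 February 2028), so Bryvand Canton is on daylight time, UTC+06:30.
19:00 local − 6h30m = 12:30 UTC.

12:30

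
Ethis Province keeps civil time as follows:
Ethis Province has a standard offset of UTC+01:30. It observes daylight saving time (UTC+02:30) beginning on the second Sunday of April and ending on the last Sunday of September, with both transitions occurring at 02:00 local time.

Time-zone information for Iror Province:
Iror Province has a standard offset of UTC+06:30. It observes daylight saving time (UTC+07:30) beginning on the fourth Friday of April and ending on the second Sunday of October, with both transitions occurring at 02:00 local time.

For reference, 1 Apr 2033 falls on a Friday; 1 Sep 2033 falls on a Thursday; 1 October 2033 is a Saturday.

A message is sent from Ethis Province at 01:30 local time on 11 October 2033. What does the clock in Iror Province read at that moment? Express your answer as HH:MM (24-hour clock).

1 April 2033 is a Friday, so the first Sunday is April 3 and the second is April 10.
1 September 2033 is a Thursday, so Sundays fall on 4, 11, 18, 25; the last is September 25.
Daylight saving runs 10 April – 25 September; 11 October 2033 is outside that window, so Ethis Province is on standard time at UTC+01:30.
01:30 Ethis Province − 1h30m = 00:00 UTC.
1 April 2033 is a Friday, so the first Friday is April 1 and the fourth is April 22.
1 October 2033 is a Saturday, so the first Sunday is October 2 and the second is October 9.
At the standard offset (UTC+06:30), 00:00 UTC + 6h30m = 06:30 Iror Province standard time.
The standard-time date in Iror Province, 11 October 2033, does not fall between 22 April and 9 October, so daylight saving is not in effect and Iror Province is at UTC+06:30.
00:00 UTC + 6h30m = 06:30 Iror Province.

06:30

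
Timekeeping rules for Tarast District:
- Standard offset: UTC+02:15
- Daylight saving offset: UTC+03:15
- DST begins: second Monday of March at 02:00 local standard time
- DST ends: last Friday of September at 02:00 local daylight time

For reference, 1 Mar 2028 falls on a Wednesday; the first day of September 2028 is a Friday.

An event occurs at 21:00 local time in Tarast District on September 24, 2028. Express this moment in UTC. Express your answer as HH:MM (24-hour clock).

1 March 2028 is a Wednesday, so the first Monday is March 6 and the second is March 13.
1 September 2028 is a Friday, so Fridays fall on 1, 8, 15, 22, 29; the last is September 29.
Daylight saving runs 13 March – 29 September; September 24, 2028 is inside that window, so Tarast District is at UTC+03:15.
21:00 local − 3h15m = 17:45 UTC.

17:45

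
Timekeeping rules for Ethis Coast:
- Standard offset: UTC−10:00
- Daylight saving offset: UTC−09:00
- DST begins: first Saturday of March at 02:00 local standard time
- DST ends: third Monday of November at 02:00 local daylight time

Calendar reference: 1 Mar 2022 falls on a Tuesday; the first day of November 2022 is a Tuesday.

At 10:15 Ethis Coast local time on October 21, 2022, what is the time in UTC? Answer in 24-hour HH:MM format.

19:15

1 March 2022 is a Tuesday, so the first Saturday is March 5.
1 November 2022 is a Tuesday, so the first Monday is November 7 and the third is November 21.
October 21, 2022 lies within the daylight-saving period (5 March – 21 November), so Ethis Coast is on daylight time, UTC−09:00.
10:15 local + 9h = 19:15 UTC.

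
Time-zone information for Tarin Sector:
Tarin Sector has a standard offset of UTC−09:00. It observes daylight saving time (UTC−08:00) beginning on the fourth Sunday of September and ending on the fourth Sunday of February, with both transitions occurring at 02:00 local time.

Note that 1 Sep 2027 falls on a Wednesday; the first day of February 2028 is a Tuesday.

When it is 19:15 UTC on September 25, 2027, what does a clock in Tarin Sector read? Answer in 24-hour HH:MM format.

10:15

1 September 2027 is a Wednesday, so the first Sunday is September 5 and the fourth is September 26.
1 February 2028 is a Tuesday, so the first Sunday is February 6 and the fourth is February 27.
At the standard offset (UTC−09:00), 19:15 UTC − 9h = 10:15 Tarin Sector standard time.
Daylight saving runs 26 September 2027 – 27 February 2028; the standard-time date in Tarin Sector, September 25, 2027, is outside that window, so Tarin Sector is on standard time at UTC−09:00.
19:15 UTC − 9h = 10:15 local.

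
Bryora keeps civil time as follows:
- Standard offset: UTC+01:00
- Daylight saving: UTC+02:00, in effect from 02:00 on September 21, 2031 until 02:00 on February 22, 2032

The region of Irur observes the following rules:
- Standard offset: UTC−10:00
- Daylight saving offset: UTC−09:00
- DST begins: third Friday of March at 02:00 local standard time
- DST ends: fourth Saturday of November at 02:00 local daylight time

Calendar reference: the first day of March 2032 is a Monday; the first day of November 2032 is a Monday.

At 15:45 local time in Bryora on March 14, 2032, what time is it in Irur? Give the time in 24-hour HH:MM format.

March 14, 2032 is outside the daylight-saving period (21 September 2031 – 22 February 2032), so Bryora is on standard time, UTC+01:00.
15:45 Bryora − 1h = 14:45 UTC.
1 March 2032 is a Monday, so the first Friday is March 5 and the third is March 19.
1 November 2032 is a Monday, so the first Saturday is November 6 and the fourth is November 27.
At the standard offset (UTC−10:00), 14:45 UTC − 10h = 04:45 Irur standard time.
Daylight saving runs 19 March – 27 November; the standard-time date in Irur, March 14, 2032, is outside that window, so Irur is on standard time at UTC−10:00.
14:45 UTC − 10h = 04:45 Irur.

04:45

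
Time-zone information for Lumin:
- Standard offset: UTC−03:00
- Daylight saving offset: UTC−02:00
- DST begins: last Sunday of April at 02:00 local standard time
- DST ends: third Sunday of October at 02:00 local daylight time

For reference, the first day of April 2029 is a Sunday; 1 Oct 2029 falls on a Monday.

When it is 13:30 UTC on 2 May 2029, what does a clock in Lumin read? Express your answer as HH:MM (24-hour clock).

11:30

1 April 2029 is a Sunday, so Sundays fall on 1, 8, 15, 22, 29; the last is April 29.
1 October 2029 is a Monday, so the first Sunday is October 7 and the third is October 21.
At the standard offset (UTC−03:00), 13:30 UTC − 3h = 10:30 Lumin standard time.
The standard-time date in Lumin, 2 May 2029, falls between 29 April and 21 October, so daylight saving is in effect and Lumin is at UTC−02:00.
13:30 UTC − 2h = 11:30 local.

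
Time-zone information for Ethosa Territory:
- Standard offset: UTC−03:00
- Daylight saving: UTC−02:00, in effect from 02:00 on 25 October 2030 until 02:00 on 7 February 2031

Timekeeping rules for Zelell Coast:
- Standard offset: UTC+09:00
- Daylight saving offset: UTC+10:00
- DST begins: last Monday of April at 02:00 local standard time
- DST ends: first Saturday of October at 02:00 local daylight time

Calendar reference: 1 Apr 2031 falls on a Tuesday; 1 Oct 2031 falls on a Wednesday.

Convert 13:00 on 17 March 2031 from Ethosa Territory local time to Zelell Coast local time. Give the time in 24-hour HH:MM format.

17 March 2031 is outside the daylight-saving period (25 October 2030 – 7 February 2031), so Ethosa Territory is on standard time, UTC−03:00.
13:00 Ethosa Territory + 3h = 16:00 UTC.
1 April 2031 is a Tuesday, so Mondays fall on 7, 14, 21, 28; the last is April 28.
1 October 2031 is a Wednesday, so the first Saturday is October 4.
At the standard offset (UTC+09:00), 16:00 UTC + 9h = 01:00 Zelell Coast standard time (rolling into the next day, 18 March 2031).
Daylight saving runs 28 April – 4 October; the standard-time date in Zelell Coast, 18 March 2031, is outside that window, so Zelell Coast is on standard time at UTC+09:00.
16:00 UTC + 9h = 01:00 Zelell Coast (rolling into the next day, 18 March 2031).

01:00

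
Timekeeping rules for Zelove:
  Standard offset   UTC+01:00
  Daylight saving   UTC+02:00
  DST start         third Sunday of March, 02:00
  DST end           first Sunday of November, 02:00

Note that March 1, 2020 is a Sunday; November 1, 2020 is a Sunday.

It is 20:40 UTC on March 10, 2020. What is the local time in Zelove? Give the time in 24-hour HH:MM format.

1 March 2020 is a Sunday, so the first Sunday is March 1 and the third is March 15.
1 November 2020 is a Sunday, so the first Sunday is November 1.
At the standard offset (UTC+01:00), 20:40 UTC + 1h = 21:40 Zelove standard time.
The standard-time date in Zelove, March 10, 2020, is outside the daylight-saving period (15 March – 1 November), so Zelove is on standard time, UTC+01:00.
20:40 UTC + 1h = 21:40 local.

21:40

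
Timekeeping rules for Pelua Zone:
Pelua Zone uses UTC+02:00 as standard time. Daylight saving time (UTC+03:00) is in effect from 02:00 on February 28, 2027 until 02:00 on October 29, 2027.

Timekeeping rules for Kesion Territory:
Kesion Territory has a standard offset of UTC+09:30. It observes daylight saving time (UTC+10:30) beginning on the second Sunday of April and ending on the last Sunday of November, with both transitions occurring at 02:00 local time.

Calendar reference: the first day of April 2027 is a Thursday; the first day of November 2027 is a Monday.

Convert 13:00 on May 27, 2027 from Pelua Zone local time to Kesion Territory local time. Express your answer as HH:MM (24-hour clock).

Daylight saving runs 28 February – 29 October; May 27, 2027 is inside that window, so Pelua Zone is at UTC+03:00.
13:00 Pelua Zone − 3h = 10:00 UTC.
1 April 2027 is a Thursday, so the first Sunday is April 4 and the second is April 11.
1 November 2027 is a Monday, so Sundays fall on 7, 14, 21, 28; the last is November 28.
At the standard offset (UTC+09:30), 10:00 UTC + 9h30m = 19:30 Kesion Territory standard time.
The standard-time date in Kesion Territory, May 27, 2027, falls between 11 April and 28 November, so daylight saving is in effect and Kesion Territory is at UTC+10:30.
10:00 UTC + 10h30m = 20:30 Kesion Territory.

20:30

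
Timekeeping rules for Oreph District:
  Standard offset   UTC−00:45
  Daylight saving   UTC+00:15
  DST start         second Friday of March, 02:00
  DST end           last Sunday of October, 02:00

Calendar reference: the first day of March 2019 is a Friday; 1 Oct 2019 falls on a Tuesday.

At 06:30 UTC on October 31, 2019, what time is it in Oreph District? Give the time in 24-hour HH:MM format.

05:45

1 March 2019 is a Friday, so the first Friday is March 1 and the second is March 8.
1 October 2019 is a Tuesday, so Sundays fall on 6, 13, 20, 27; the last is October 27.
At the standard offset (UTC−00:45), 06:30 UTC − 0h45m = 05:45 Oreph District standard time.
Daylight saving runs 8 March – 27 October; the standard-time date in Oreph District, October 31, 2019, is outside that window, so Oreph District is on standard time at UTC−00:45.
06:30 UTC − 0h45m = 05:45 local.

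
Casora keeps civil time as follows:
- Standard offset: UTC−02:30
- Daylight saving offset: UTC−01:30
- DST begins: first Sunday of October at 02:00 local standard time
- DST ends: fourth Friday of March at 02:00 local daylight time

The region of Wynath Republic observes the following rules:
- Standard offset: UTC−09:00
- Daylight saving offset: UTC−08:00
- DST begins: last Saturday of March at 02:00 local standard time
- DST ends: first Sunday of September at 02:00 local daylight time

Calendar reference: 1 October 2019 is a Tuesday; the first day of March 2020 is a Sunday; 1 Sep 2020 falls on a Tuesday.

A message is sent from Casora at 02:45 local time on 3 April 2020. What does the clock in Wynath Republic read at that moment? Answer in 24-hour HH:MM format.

1 October 2019 is a Tuesday, so the first Sunday is October 6.
1 March 2020 is a Sunday, so the first Friday is March 6 and the fourth is March 27.
Daylight saving runs 6 October 2019 – 27 March 2020; 3 April 2020 is outside that window, so Casora is on standard time at UTC−02:30.
02:45 Casora + 2h30m = 05:15 UTC.
1 March 2020 is a Sunday, so Saturdays fall on 7, 14, 21, 28; the last is March 28.
1 September 2020 is a Tuesday, so the first Sunday is September 6.
At the standard offset (UTC−09:00), 05:15 UTC − 9h = 20:15 Wynath Republic standard time (rolling into the previous day, 2 April 2020).
The standard-time date in Wynath Republic, 2 April 2020, falls between 28 March and 6 September, so daylight saving is in effect and Wynath Republic is at UTC−08:00.
05:15 UTC − 8h = 21:15 Wynath Republic (rolling into the previous day, 2 April 2020).

21:15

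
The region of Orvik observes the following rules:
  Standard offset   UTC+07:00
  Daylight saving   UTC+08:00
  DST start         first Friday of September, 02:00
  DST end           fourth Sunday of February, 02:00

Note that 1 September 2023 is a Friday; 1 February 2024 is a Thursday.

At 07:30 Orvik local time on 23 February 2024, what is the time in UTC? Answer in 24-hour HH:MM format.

1 September 2023 is a Friday, so the first Friday is September 1.
1 February 2024 is a Thursday, so the first Sunday is February 4 and the fourth is February 25.
23 February 2024 lies within the daylight-saving period (1 September 2023 – 25 February 2024), so Orvik is on daylight time, UTC+08:00.
07:30 local − 8h = 23:30 UTC (rolling into the previous day, 22 February 2024).

23:30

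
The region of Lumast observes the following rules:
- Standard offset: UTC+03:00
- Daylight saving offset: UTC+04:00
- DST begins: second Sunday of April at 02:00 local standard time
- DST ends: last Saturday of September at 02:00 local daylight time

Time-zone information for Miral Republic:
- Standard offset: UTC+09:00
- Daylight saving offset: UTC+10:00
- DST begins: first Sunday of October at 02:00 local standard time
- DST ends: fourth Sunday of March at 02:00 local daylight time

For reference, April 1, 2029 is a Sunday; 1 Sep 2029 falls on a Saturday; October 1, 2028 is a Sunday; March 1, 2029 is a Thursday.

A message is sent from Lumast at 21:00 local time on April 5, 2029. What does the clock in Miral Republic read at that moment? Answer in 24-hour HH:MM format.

03:00

1 April 2029 is a Sunday, so the first Sunday is April 1 and the second is April 8.
1 September 2029 is a Saturday, so Saturdays fall on 1, 8, 15, 22, 29; the last is September 29.
April 5, 2029 is outside the daylight-saving period (8 April – 29 September), so Lumast is on standard time, UTC+03:00.
21:00 Lumast − 3h = 18:00 UTC.
1 October 2028 is a Sunday, so the first Sunday is October 1.
1 March 2029 is a Thursday, so the first Sunday is March 4 and the fourth is March 25.
At the standard offset (UTC+09:00), 18:00 UTC + 9h = 03:00 Miral Republic standard time (rolling into the next day, 6 April 2029).
The standard-time date in Miral Republic, April 6, 2029, is outside the daylight-saving period (1 October 2028 – 25 March 2029), so Miral Republic is on standard time, UTC+09:00.
18:00 UTC + 9h = 03:00 Miral Republic (rolling into the next day, 6 April 2029).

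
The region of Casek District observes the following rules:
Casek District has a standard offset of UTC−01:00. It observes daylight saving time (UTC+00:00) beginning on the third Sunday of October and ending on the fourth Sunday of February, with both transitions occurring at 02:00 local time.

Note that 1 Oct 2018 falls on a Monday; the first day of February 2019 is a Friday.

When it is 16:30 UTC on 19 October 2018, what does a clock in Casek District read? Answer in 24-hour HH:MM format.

1 October 2018 is a Monday, so the first Sunday is October 7 and the third is October 21.
1 February 2019 is a Friday, so the first Sunday is February 3 and the fourth is February 24.
At the standard offset (UTC−01:00), 16:30 UTC − 1h = 15:30 Casek District standard time.
The standard-time date in Casek District, 19 October 2018, does not fall between 21 October 2018 and 24 February 2019, so daylight saving is not in effect and Casek District is at UTC−01:00.
16:30 UTC − 1h = 15:30 local.

15:30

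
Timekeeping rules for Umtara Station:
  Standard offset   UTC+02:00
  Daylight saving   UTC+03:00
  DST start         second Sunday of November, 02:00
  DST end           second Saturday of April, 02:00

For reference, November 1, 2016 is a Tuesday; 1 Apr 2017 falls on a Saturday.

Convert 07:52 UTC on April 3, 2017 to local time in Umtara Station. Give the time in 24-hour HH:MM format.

1 November 2016 is a Tuesday, so the first Sunday is November 6 and the second is November 13.
1 April 2017 is a Saturday, so the first Saturday is April 1 and the second is April 8.
At the standard offset (UTC+02:00), 07:52 UTC + 2h = 09:52 Umtara Station standard time.
The standard-time date in Umtara Station, April 3, 2017, lies within the daylight-saving period (13 November 2016 – 8 April 2017), so Umtara Station is on daylight time, UTC+03:00.
07:52 UTC + 3h = 10:52 local.

10:52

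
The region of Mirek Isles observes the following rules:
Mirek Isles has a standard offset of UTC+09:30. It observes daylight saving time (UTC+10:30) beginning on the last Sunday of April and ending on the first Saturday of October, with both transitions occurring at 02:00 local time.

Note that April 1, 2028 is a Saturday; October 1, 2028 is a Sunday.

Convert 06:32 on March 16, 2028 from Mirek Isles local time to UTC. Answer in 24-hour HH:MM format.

21:02

1 April 2028 is a Saturday, so Sundays fall on 2, 9, 16, 23, 30; the last is April 30.
1 October 2028 is a Sunday, so the first Saturday is October 7.
March 16, 2028 does not fall between 30 April and 7 October, so daylight saving is not in effect and Mirek Isles is at UTC+09:30.
06:32 local − 9h30m = 21:02 UTC (rolling into the previous day, 15 March 2028).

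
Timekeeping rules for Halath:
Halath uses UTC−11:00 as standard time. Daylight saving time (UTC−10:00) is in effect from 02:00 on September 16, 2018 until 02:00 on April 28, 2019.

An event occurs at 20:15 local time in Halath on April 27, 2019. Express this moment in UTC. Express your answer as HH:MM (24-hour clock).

06:15

April 27, 2019 lies within the daylight-saving period (16 September 2018 – 28 April 2019), so Halath is on daylight time, UTC−10:00.
20:15 local + 10h = 06:15 UTC (rolling into the next day, 28 April 2019).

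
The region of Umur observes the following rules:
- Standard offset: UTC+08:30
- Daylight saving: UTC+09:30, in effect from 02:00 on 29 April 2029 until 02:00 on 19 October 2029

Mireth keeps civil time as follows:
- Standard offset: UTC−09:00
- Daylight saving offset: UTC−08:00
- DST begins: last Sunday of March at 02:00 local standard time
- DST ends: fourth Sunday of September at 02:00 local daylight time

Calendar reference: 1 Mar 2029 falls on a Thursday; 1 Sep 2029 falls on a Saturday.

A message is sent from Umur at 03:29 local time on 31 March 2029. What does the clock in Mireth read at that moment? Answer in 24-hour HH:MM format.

Daylight saving runs 29 April – 19 October; 31 March 2029 is outside that window, so Umur is on standard time at UTC+08:30.
03:29 Umur − 8h30m = 18:59 UTC (rolling into the previous day, 30 March 2029).
1 March 2029 is a Thursday, so Sundays fall on 4, 11, 18, 25; the last is March 25.
1 September 2029 is a Saturday, so the first Sunday is September 2 and the fourth is September 23.
At the standard offset (UTC−09:00), 18:59 UTC − 9h = 09:59 Mireth standard time.
Daylight saving runs 25 March – 23 September; the standard-time date in Mireth, 30 March 2029, is inside that window, so Mireth is at UTC−08:00.
18:59 UTC − 8h = 10:59 Mireth.

10:59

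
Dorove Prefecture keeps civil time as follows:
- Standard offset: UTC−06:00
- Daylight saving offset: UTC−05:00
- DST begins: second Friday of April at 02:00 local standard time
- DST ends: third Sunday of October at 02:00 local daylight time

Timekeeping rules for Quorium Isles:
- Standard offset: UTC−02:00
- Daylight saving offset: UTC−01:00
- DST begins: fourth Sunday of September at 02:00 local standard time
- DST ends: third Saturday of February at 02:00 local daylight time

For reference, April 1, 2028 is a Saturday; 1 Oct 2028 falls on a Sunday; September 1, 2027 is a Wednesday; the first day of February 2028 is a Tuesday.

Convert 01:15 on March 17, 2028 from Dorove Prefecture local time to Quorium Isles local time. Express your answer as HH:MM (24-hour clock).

1 April 2028 is a Saturday, so the first Friday is April 7 and the second is April 14.
1 October 2028 is a Sunday, so the first Sunday is October 1 and the third is October 15.
March 17, 2028 is outside the daylight-saving period (14 April – 15 October), so Dorove Prefecture is on standard time, UTC−06:00.
01:15 Dorove Prefecture + 6h = 07:15 UTC.
1 September 2027 is a Wednesday, so the first Sunday is September 5 and the fourth is September 26.
1 February 2028 is a Tuesday, so the first Saturday is February 5 and the third is February 19.
At the standard offset (UTC−02:00), 07:15 UTC − 2h = 05:15 Quorium Isles standard time.
The standard-time date in Quorium Isles, March 17, 2028, is outside the daylight-saving period (26 September 2027 – 19 February 2028), so Quorium Isles is on standard time, UTC−02:00.
07:15 UTC − 2h = 05:15 Quorium Isles.

05:15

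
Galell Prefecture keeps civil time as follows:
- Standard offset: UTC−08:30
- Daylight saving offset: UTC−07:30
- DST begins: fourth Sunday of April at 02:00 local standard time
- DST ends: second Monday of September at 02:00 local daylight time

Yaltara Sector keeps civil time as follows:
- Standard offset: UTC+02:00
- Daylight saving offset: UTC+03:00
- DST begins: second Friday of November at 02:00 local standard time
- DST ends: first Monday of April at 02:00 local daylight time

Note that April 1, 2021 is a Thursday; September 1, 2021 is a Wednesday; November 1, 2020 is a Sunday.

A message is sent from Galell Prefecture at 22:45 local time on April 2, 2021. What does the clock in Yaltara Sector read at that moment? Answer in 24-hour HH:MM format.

10:15

1 April 2021 is a Thursday, so the first Sunday is April 4 and the fourth is April 25.
1 September 2021 is a Wednesday, so the first Monday is September 6 and the second is September 13.
Daylight saving runs 25 April – 13 September; April 2, 2021 is outside that window, so Galell Prefecture is on standard time at UTC−08:30.
22:45 Galell Prefecture + 8h30m = 07:15 UTC (rolling into the next day, 3 April 2021).
1 November 2020 is a Sunday, so the first Friday is November 6 and the second is November 13.
1 April 2021 is a Thursday, so the first Monday is April 5.
At the standard offset (UTC+02:00), 07:15 UTC + 2h = 09:15 Yaltara Sector standard time.
Daylight saving runs 13 November 2020 – 5 April 2021; the standard-time date in Yaltara Sector, April 3, 2021, is inside that window, so Yaltara Sector is at UTC+03:00.
07:15 UTC + 3h = 10:15 Yaltara Sector.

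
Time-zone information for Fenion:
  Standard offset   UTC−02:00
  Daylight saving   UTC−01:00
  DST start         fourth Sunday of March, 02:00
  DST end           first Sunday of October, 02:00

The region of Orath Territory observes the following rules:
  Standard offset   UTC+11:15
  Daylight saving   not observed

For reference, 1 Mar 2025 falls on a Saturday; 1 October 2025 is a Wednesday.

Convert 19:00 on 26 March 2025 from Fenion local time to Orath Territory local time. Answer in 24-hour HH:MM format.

07:15

1 March 2025 is a Saturday, so the first Sunday is March 2 and the fourth is March 23.
1 October 2025 is a Wednesday, so the first Sunday is October 5.
Daylight saving runs 23 March – 5 October; 26 March 2025 is inside that window, so Fenion is at UTC−01:00.
19:00 Fenion + 1h = 20:00 UTC.
Orath Territory stays on UTC+11:15 all year.
20:00 UTC + 11h15m = 07:15 Orath Territory (rolling into the next day, 27 March 2025).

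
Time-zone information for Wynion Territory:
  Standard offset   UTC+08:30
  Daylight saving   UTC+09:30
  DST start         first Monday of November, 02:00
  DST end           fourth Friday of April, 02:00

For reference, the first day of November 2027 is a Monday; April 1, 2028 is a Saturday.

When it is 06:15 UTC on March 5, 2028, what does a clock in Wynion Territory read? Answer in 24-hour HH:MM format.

15:45

1 November 2027 is a Monday, so the first Monday is November 1.
1 April 2028 is a Saturday, so the first Friday is April 7 and the fourth is April 28.
At the standard offset (UTC+08:30), 06:15 UTC + 8h30m = 14:45 Wynion Territory standard time.
The standard-time date in Wynion Territory, March 5, 2028, lies within the daylight-saving period (1 November 2027 – 28 April 2028), so Wynion Territory is on daylight time, UTC+09:30.
06:15 UTC + 9h30m = 15:45 local.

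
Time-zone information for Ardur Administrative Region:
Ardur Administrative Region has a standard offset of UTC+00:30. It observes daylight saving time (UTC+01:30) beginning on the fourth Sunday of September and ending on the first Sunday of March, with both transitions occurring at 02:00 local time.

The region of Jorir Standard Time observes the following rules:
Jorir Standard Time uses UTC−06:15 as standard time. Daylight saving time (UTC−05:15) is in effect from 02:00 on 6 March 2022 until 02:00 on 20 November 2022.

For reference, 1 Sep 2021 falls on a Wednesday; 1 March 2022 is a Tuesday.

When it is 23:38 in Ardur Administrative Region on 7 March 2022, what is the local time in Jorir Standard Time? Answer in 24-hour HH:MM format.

17:53

1 September 2021 is a Wednesday, so the first Sunday is September 5 and the fourth is September 26.
1 March 2022 is a Tuesday, so the first Sunday is March 6.
Daylight saving runs 26 September 2021 – 6 March 2022; 7 March 2022 is outside that window, so Ardur Administrative Region is on standard time at UTC+00:30.
23:38 Ardur Administrative Region − 0h30m = 23:08 UTC.
At the standard offset (UTC−06:15), 23:08 UTC − 6h15m = 16:53 Jorir Standard Time standard time.
Daylight saving runs 6 March – 20 November; the standard-time date in Jorir Standard Time, 7 March 2022, is inside that window, so Jorir Standard Time is at UTC−05:15.
23:08 UTC − 5h15m = 17:53 Jorir Standard Time.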